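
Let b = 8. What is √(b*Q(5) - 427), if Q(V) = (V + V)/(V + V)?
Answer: I*√419 ≈ 20.469*I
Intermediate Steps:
Q(V) = 1 (Q(V) = (2*V)/((2*V)) = (2*V)*(1/(2*V)) = 1)
√(b*Q(5) - 427) = √(8*1 - 427) = √(8 - 427) = √(-419) = I*√419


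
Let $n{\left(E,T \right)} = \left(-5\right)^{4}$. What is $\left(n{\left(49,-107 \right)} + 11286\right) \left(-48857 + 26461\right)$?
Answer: $-266758756$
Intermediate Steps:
$n{\left(E,T \right)} = 625$
$\left(n{\left(49,-107 \right)} + 11286\right) \left(-48857 + 26461\right) = \left(625 + 11286\right) \left(-48857 + 26461\right) = 11911 \left(-22396\right) = -266758756$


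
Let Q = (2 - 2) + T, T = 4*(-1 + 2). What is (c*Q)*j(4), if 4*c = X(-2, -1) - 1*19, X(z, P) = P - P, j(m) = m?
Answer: -76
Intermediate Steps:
T = 4 (T = 4*1 = 4)
X(z, P) = 0
c = -19/4 (c = (0 - 1*19)/4 = (0 - 19)/4 = (1/4)*(-19) = -19/4 ≈ -4.7500)
Q = 4 (Q = (2 - 2) + 4 = 0 + 4 = 4)
(c*Q)*j(4) = -19/4*4*4 = -19*4 = -76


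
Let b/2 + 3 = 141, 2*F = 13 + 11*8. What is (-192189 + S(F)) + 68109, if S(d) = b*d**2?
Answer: 579789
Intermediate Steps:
F = 101/2 (F = (13 + 11*8)/2 = (13 + 88)/2 = (1/2)*101 = 101/2 ≈ 50.500)
b = 276 (b = -6 + 2*141 = -6 + 282 = 276)
S(d) = 276*d**2
(-192189 + S(F)) + 68109 = (-192189 + 276*(101/2)**2) + 68109 = (-192189 + 276*(10201/4)) + 68109 = (-192189 + 703869) + 68109 = 511680 + 68109 = 579789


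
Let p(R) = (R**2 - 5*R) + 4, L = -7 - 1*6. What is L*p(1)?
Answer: 0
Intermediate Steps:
L = -13 (L = -7 - 6 = -13)
p(R) = 4 + R**2 - 5*R
L*p(1) = -13*(4 + 1**2 - 5*1) = -13*(4 + 1 - 5) = -13*0 = 0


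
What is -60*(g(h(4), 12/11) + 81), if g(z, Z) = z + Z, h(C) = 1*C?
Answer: -56820/11 ≈ -5165.5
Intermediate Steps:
h(C) = C
g(z, Z) = Z + z
-60*(g(h(4), 12/11) + 81) = -60*((12/11 + 4) + 81) = -60*(56/11 + 81) = -60*947/11 = -56820/11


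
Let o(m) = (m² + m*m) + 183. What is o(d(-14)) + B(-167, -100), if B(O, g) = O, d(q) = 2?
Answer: 24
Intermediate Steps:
o(m) = 183 + 2*m² (o(m) = (m² + m²) + 183 = 2*m² + 183 = 183 + 2*m²)
o(d(-14)) + B(-167, -100) = (183 + 2*2²) - 167 = (183 + 2*4) - 167 = (183 + 8) - 167 = 191 - 167 = 24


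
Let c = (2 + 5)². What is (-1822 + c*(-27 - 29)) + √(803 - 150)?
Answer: -4566 + √653 ≈ -4540.4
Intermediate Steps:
c = 49 (c = 7² = 49)
(-1822 + c*(-27 - 29)) + √(803 - 150) = (-1822 + 49*(-27 - 29)) + √(803 - 150) = (-1822 + 49*(-56)) + √653 = (-1822 - 2744) + √653 = -4566 + √653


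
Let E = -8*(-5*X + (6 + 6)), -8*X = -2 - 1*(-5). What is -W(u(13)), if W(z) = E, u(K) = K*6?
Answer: 111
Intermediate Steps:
u(K) = 6*K
X = -3/8 (X = -(-2 - 1*(-5))/8 = -(-2 + 5)/8 = -1/8*3 = -3/8 ≈ -0.37500)
E = -111 (E = -8*(-5*(-3/8) + (6 + 6)) = -8*(15/8 + 12) = -8*111/8 = -111)
W(z) = -111
-W(u(13)) = -1*(-111) = 111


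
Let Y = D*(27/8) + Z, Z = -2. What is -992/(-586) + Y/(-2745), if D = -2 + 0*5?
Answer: 1091267/643428 ≈ 1.6960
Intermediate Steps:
D = -2 (D = -2 + 0 = -2)
Y = -35/4 (Y = -54/8 - 2 = -2*27/8 - 2 = -27/4 - 2 = -35/4 ≈ -8.7500)
-992/(-586) + Y/(-2745) = -992/(-586) - 35/4/(-2745) = -992*(-1/586) - 35/4*(-1/2745) = 496/293 + 7/2196 = 1091267/643428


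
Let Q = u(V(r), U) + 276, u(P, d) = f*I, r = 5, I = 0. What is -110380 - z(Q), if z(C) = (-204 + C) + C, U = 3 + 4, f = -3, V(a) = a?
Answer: -110728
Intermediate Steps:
U = 7
u(P, d) = 0 (u(P, d) = -3*0 = 0)
Q = 276 (Q = 0 + 276 = 276)
z(C) = -204 + 2*C
-110380 - z(Q) = -110380 - (-204 + 2*276) = -110380 - (-204 + 552) = -110380 - 1*348 = -110380 - 348 = -110728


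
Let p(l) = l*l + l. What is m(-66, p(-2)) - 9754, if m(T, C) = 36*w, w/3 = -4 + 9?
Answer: -9214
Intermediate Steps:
p(l) = l + l**2 (p(l) = l**2 + l = l + l**2)
w = 15 (w = 3*(-4 + 9) = 3*5 = 15)
m(T, C) = 540 (m(T, C) = 36*15 = 540)
m(-66, p(-2)) - 9754 = 540 - 9754 = -9214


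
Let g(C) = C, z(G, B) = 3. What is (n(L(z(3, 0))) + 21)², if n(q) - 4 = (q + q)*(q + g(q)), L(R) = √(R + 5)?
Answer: 3249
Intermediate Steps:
L(R) = √(5 + R)
n(q) = 4 + 4*q² (n(q) = 4 + (q + q)*(q + q) = 4 + (2*q)*(2*q) = 4 + 4*q²)
(n(L(z(3, 0))) + 21)² = ((4 + 4*(√(5 + 3))²) + 21)² = ((4 + 4*(√8)²) + 21)² = ((4 + 4*(2*√2)²) + 21)² = ((4 + 4*8) + 21)² = ((4 + 32) + 21)² = (36 + 21)² = 57² = 3249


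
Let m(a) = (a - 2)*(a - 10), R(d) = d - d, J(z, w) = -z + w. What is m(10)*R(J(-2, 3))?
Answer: 0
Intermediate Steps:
J(z, w) = w - z
R(d) = 0
m(a) = (-10 + a)*(-2 + a) (m(a) = (-2 + a)*(-10 + a) = (-10 + a)*(-2 + a))
m(10)*R(J(-2, 3)) = (20 + 10² - 12*10)*0 = (20 + 100 - 120)*0 = 0*0 = 0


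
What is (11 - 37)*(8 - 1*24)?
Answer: 416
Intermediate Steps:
(11 - 37)*(8 - 1*24) = -26*(8 - 24) = -26*(-16) = 416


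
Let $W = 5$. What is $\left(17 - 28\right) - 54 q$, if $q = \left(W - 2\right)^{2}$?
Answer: $-497$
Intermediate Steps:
$q = 9$ ($q = \left(5 - 2\right)^{2} = 3^{2} = 9$)
$\left(17 - 28\right) - 54 q = \left(17 - 28\right) - 486 = -11 - 486 = -497$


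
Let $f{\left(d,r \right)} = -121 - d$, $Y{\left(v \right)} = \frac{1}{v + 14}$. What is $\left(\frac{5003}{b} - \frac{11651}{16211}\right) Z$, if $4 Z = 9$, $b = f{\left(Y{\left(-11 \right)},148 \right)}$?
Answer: $- \frac{171382059}{1815632} \approx -94.392$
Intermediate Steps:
$Y{\left(v \right)} = \frac{1}{14 + v}$
$b = - \frac{364}{3}$ ($b = -121 - \frac{1}{14 - 11} = -121 - \frac{1}{3} = - \frac{364}{3} \approx -121.33$)
$Z = \frac{9}{4}$ ($Z = \frac{1}{4} \cdot 9 = \frac{9}{4} \approx 2.25$)
$\left(\frac{5003}{b} - \frac{11651}{16211}\right) Z = \left(\frac{5003}{- \frac{364}{3}} - \frac{11651}{16211}\right) \frac{9}{4} = \left(5003 \left(- \frac{3}{364}\right) - \frac{11651}{16211}\right) \frac{9}{4} = \left(- \frac{15009}{364} - \frac{11651}{16211}\right) \frac{9}{4} = \left(- \frac{19042451}{453908}\right) \frac{9}{4} = - \frac{171382059}{1815632}$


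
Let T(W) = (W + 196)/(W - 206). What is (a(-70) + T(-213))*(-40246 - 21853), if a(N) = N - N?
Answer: -1055683/419 ≈ -2519.5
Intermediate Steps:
T(W) = (196 + W)/(-206 + W)
a(N) = 0
(a(-70) + T(-213))*(-40246 - 21853) = (0 + (196 - 213)/(-206 - 213))*(-40246 - 21853) = (0 - 17/(-419))*(-62099) = (0 - 1/419*(-17))*(-62099) = (0 + 17/419)*(-62099) = (17/419)*(-62099) = -1055683/419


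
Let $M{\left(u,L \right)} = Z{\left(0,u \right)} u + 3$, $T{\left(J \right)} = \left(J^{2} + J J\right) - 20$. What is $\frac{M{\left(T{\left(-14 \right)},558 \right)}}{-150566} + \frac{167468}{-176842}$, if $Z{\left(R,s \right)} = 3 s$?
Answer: $- \frac{3793531823}{1024092022} \approx -3.7043$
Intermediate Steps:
$T{\left(J \right)} = -20 + 2 J^{2}$ ($T{\left(J \right)} = \left(J^{2} + J^{2}\right) - 20 = 2 J^{2} - 20 = -20 + 2 J^{2}$)
$M{\left(u,L \right)} = 3 + 3 u^{2}$ ($M{\left(u,L \right)} = 3 u u + 3 = 3 u^{2} + 3 = 3 + 3 u^{2}$)
$\frac{M{\left(T{\left(-14 \right)},558 \right)}}{-150566} + \frac{167468}{-176842} = \frac{3 + 3 \left(-20 + 2 \left(-14\right)^{2}\right)^{2}}{-150566} + \frac{167468}{-176842} = \left(3 + 3 \left(-20 + 2 \cdot 196\right)^{2}\right) \left(- \frac{1}{150566}\right) + 167468 \left(- \frac{1}{176842}\right) = \left(3 + 3 \left(-20 + 392\right)^{2}\right) \left(- \frac{1}{150566}\right) - \frac{83734}{88421} = \left(3 + 3 \cdot 372^{2}\right) \left(- \frac{1}{150566}\right) - \frac{83734}{88421} = \left(3 + 3 \cdot 138384\right) \left(- \frac{1}{150566}\right) - \frac{83734}{88421} = \left(3 + 415152\right) \left(- \frac{1}{150566}\right) - \frac{83734}{88421} = 415155 \left(- \frac{1}{150566}\right) - \frac{83734}{88421} = - \frac{31935}{11582} - \frac{83734}{88421} = - \frac{3793531823}{1024092022}$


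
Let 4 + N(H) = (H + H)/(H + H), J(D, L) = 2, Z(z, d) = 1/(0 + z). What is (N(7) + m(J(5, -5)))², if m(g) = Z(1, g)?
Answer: 4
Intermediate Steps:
Z(z, d) = 1/z
N(H) = -3 (N(H) = -4 + (H + H)/(H + H) = -4 + (2*H)/((2*H)) = -4 + (2*H)*(1/(2*H)) = -4 + 1 = -3)
m(g) = 1 (m(g) = 1/1 = 1)
(N(7) + m(J(5, -5)))² = (-3 + 1)² = (-2)² = 4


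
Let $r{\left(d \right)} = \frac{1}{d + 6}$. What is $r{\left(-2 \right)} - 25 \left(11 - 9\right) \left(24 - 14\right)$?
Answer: $- \frac{1999}{4} \approx -499.75$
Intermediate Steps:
$r{\left(d \right)} = \frac{1}{6 + d}$
$r{\left(-2 \right)} - 25 \left(11 - 9\right) \left(24 - 14\right) = \frac{1}{6 - 2} - 25 \left(11 - 9\right) \left(24 - 14\right) = \frac{1}{4} - 25 \cdot 2 \cdot 10 = \frac{1}{4} - 500 = - \frac{1999}{4}$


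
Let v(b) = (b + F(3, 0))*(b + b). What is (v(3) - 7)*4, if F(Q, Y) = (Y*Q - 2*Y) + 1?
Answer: 68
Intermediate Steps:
F(Q, Y) = 1 - 2*Y + Q*Y (F(Q, Y) = (Q*Y - 2*Y) + 1 = (-2*Y + Q*Y) + 1 = 1 - 2*Y + Q*Y)
v(b) = 2*b*(1 + b) (v(b) = (b + (1 - 2*0 + 3*0))*(b + b) = (b + (1 + 0 + 0))*(2*b) = (b + 1)*(2*b) = (1 + b)*(2*b) = 2*b*(1 + b))
(v(3) - 7)*4 = (2*3*(1 + 3) - 7)*4 = (2*3*4 - 7)*4 = (24 - 7)*4 = 17*4 = 68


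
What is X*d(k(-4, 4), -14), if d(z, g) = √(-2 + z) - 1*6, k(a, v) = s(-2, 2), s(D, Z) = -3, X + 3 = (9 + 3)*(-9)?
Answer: 666 - 111*I*√5 ≈ 666.0 - 248.2*I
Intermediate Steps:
X = -111 (X = -3 + (9 + 3)*(-9) = -3 + 12*(-9) = -3 - 108 = -111)
k(a, v) = -3
d(z, g) = -6 + √(-2 + z) (d(z, g) = √(-2 + z) - 6 = -6 + √(-2 + z))
X*d(k(-4, 4), -14) = -111*(-6 + √(-2 - 3)) = -111*(-6 + √(-5)) = -111*(-6 + I*√5) = 666 - 111*I*√5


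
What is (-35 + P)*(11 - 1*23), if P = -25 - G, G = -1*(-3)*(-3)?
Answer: 612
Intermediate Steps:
G = -9 (G = 3*(-3) = -9)
P = -16 (P = -25 - 1*(-9) = -25 + 9 = -16)
(-35 + P)*(11 - 1*23) = (-35 - 16)*(11 - 1*23) = -51*(11 - 23) = -51*(-12) = 612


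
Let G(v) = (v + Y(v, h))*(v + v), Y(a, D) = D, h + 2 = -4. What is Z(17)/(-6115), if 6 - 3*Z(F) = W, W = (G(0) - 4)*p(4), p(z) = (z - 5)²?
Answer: -2/3669 ≈ -0.00054511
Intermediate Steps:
h = -6 (h = -2 - 4 = -6)
p(z) = (-5 + z)²
G(v) = 2*v*(-6 + v) (G(v) = (v - 6)*(v + v) = (-6 + v)*(2*v) = 2*v*(-6 + v))
W = -4 (W = (2*0*(-6 + 0) - 4)*(-5 + 4)² = (2*0*(-6) - 4)*(-1)² = (0 - 4)*1 = -4*1 = -4)
Z(F) = 10/3 (Z(F) = 2 - ⅓*(-4) = 2 + 4/3 = 10/3)
Z(17)/(-6115) = (10/3)/(-6115) = (10/3)*(-1/6115) = -2/3669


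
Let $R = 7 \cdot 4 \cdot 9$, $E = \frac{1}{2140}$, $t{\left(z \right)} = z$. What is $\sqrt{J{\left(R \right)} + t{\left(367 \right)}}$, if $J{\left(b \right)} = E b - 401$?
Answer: $\frac{i \sqrt{9697945}}{535} \approx 5.8208 i$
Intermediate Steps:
$E = \frac{1}{2140} \approx 0.00046729$
$R = 252$ ($R = 28 \cdot 9 = 252$)
$J{\left(b \right)} = -401 + \frac{b}{2140}$ ($J{\left(b \right)} = \frac{b}{2140} - 401 = -401 + \frac{b}{2140}$)
$\sqrt{J{\left(R \right)} + t{\left(367 \right)}} = \sqrt{\left(-401 + \frac{1}{2140} \cdot 252\right) + 367} = \sqrt{\left(-401 + \frac{63}{535}\right) + 367} = \sqrt{- \frac{214472}{535} + 367} = \sqrt{- \frac{18127}{535}} = \frac{i \sqrt{9697945}}{535}$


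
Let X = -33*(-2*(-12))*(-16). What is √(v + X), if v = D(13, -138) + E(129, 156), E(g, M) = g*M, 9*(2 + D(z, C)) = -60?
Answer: √295086/3 ≈ 181.07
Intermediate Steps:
D(z, C) = -26/3 (D(z, C) = -2 + (⅑)*(-60) = -2 - 20/3 = -26/3)
E(g, M) = M*g
X = 12672 (X = -33*24*(-16) = -792*(-16) = -1*(-12672) = 12672)
v = 60346/3 (v = -26/3 + 156*129 = -26/3 + 20124 = 60346/3 ≈ 20115.)
√(v + X) = √(60346/3 + 12672) = √(98362/3) = √295086/3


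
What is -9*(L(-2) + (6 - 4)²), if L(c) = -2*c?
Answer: -72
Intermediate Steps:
-9*(L(-2) + (6 - 4)²) = -9*(-2*(-2) + (6 - 4)²) = -9*(4 + 2²) = -9*(4 + 4) = -9*8 = -72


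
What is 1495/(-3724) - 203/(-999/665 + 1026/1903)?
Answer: 954856669675/4538837268 ≈ 210.37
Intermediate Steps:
1495/(-3724) - 203/(-999/665 + 1026/1903) = 1495*(-1/3724) - 203/(-999*1/665 + 1026*(1/1903)) = -1495/3724 - 203/(-999/665 + 1026/1903) = -1495/3724 - 203/(-1218807/1265495) = -1495/3724 - 203*(-1265495/1218807) = -1495/3724 + 256895485/1218807 = 954856669675/4538837268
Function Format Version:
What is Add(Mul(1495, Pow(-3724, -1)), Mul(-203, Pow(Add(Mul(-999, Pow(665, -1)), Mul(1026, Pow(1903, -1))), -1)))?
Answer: Rational(954856669675, 4538837268) ≈ 210.37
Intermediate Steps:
Add(Mul(1495, Pow(-3724, -1)), Mul(-203, Pow(Add(Mul(-999, Pow(665, -1)), Mul(1026, Pow(1903, -1))), -1))) = Add(Mul(1495, Rational(-1, 3724)), Mul(-203, Pow(Add(Mul(-999, Rational(1, 665)), Mul(1026, Rational(1, 1903))), -1))) = Add(Rational(-1495, 3724), Mul(-203, Pow(Add(Rational(-999, 665), Rational(1026, 1903)), -1))) = Add(Rational(-1495, 3724), Mul(-203, Pow(Rational(-1218807, 1265495), -1))) = Add(Rational(-1495, 3724), Mul(-203, Rational(-1265495, 1218807))) = Add(Rational(-1495, 3724), Rational(256895485, 1218807)) = Rational(954856669675, 4538837268)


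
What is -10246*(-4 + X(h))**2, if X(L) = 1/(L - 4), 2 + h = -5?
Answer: -20748150/121 ≈ -1.7147e+5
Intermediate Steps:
h = -7 (h = -2 - 5 = -7)
X(L) = 1/(-4 + L)
-10246*(-4 + X(h))**2 = -10246*(-4 + 1/(-4 - 7))**2 = -10246*(-4 + 1/(-11))**2 = -10246*(-4 - 1/11)**2 = -10246*(-45/11)**2 = -10246*2025/121 = -20748150/121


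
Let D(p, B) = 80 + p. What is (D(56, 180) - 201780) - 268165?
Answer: -469809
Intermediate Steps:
(D(56, 180) - 201780) - 268165 = ((80 + 56) - 201780) - 268165 = (136 - 201780) - 268165 = -201644 - 268165 = -469809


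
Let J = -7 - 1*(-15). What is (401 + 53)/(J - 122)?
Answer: -227/57 ≈ -3.9825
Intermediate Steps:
J = 8 (J = -7 + 15 = 8)
(401 + 53)/(J - 122) = (401 + 53)/(8 - 122) = 454/(-114) = 454*(-1/114) = -227/57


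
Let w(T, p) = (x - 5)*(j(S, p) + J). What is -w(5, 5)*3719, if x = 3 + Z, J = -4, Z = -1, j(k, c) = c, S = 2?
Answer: 11157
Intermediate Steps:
x = 2 (x = 3 - 1 = 2)
w(T, p) = 12 - 3*p (w(T, p) = (2 - 5)*(p - 4) = -3*(-4 + p) = 12 - 3*p)
-w(5, 5)*3719 = -(12 - 3*5)*3719 = -(12 - 15)*3719 = -1*(-3)*3719 = 3*3719 = 11157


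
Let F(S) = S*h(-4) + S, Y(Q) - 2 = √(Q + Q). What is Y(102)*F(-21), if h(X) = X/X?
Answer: -84 - 84*√51 ≈ -683.88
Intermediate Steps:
h(X) = 1
Y(Q) = 2 + √2*√Q (Y(Q) = 2 + √(Q + Q) = 2 + √(2*Q) = 2 + √2*√Q)
F(S) = 2*S (F(S) = S*1 + S = S + S = 2*S)
Y(102)*F(-21) = (2 + √2*√102)*(2*(-21)) = (2 + 2*√51)*(-42) = -84 - 84*√51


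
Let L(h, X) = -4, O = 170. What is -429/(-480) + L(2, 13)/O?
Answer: 2367/2720 ≈ 0.87022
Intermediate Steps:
-429/(-480) + L(2, 13)/O = -429/(-480) - 4/170 = -429*(-1/480) - 4*1/170 = 143/160 - 2/85 = 2367/2720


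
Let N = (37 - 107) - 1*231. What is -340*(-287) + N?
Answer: 97279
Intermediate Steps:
N = -301 (N = -70 - 231 = -301)
-340*(-287) + N = -340*(-287) - 301 = 97580 - 301 = 97279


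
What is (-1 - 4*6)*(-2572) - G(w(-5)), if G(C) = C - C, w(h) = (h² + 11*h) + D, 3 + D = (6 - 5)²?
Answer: 64300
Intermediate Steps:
D = -2 (D = -3 + (6 - 5)² = -3 + 1² = -3 + 1 = -2)
w(h) = -2 + h² + 11*h (w(h) = (h² + 11*h) - 2 = -2 + h² + 11*h)
G(C) = 0
(-1 - 4*6)*(-2572) - G(w(-5)) = (-1 - 4*6)*(-2572) - 1*0 = (-1 - 24)*(-2572) + 0 = -25*(-2572) + 0 = 64300 + 0 = 64300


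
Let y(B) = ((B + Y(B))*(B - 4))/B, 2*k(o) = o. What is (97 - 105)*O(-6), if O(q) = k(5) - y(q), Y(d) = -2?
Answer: -380/3 ≈ -126.67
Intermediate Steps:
k(o) = o/2
y(B) = (-4 + B)*(-2 + B)/B (y(B) = ((B - 2)*(B - 4))/B = ((-2 + B)*(-4 + B))/B = ((-4 + B)*(-2 + B))/B = (-4 + B)*(-2 + B)/B)
O(q) = 17/2 - q - 8/q (O(q) = (½)*5 - (-6 + q + 8/q) = 5/2 + (6 - q - 8/q) = 17/2 - q - 8/q)
(97 - 105)*O(-6) = (97 - 105)*(17/2 - 1*(-6) - 8/(-6)) = -8*(17/2 + 6 - 8*(-⅙)) = -8*(17/2 + 6 + 4/3) = -8*95/6 = -380/3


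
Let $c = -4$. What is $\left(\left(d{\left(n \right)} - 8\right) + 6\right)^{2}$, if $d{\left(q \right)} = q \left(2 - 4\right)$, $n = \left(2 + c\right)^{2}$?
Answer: $100$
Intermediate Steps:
$n = 4$ ($n = \left(2 - 4\right)^{2} = \left(-2\right)^{2} = 4$)
$d{\left(q \right)} = - 2 q$ ($d{\left(q \right)} = q \left(-2\right) = - 2 q$)
$\left(\left(d{\left(n \right)} - 8\right) + 6\right)^{2} = \left(\left(\left(-2\right) 4 - 8\right) + 6\right)^{2} = \left(\left(-8 - 8\right) + 6\right)^{2} = \left(-16 + 6\right)^{2} = \left(-10\right)^{2} = 100$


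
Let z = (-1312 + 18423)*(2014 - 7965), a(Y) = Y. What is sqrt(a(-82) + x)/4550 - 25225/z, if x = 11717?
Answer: 25225/101827561 + sqrt(11635)/4550 ≈ 0.023954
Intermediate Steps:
z = -101827561 (z = 17111*(-5951) = -101827561)
sqrt(a(-82) + x)/4550 - 25225/z = sqrt(-82 + 11717)/4550 - 25225/(-101827561) = sqrt(11635)*(1/4550) - 25225*(-1/101827561) = sqrt(11635)/4550 + 25225/101827561 = 25225/101827561 + sqrt(11635)/4550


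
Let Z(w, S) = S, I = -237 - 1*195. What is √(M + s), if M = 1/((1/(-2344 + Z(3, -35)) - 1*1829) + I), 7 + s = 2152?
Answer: 9*√191545682374930/2689460 ≈ 46.314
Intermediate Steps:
I = -432 (I = -237 - 195 = -432)
s = 2145 (s = -7 + 2152 = 2145)
M = -2379/5378920 (M = 1/((1/(-2344 - 35) - 1*1829) - 432) = 1/((1/(-2379) - 1829) - 432) = 1/((-1/2379 - 1829) - 432) = 1/(-4351192/2379 - 432) = 1/(-5378920/2379) = -2379/5378920 ≈ -0.00044228)
√(M + s) = √(-2379/5378920 + 2145) = √(11537781021/5378920) = 9*√191545682374930/2689460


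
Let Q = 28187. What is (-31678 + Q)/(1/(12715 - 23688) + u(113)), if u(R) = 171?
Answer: -38306743/1876382 ≈ -20.415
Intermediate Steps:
(-31678 + Q)/(1/(12715 - 23688) + u(113)) = (-31678 + 28187)/(1/(12715 - 23688) + 171) = -3491/(1/(-10973) + 171) = -3491/(-1/10973 + 171) = -3491/1876382/10973 = -3491*10973/1876382 = -38306743/1876382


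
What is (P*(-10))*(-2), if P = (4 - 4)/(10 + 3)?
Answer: 0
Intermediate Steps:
P = 0 (P = 0/13 = 0*(1/13) = 0)
(P*(-10))*(-2) = (0*(-10))*(-2) = 0*(-2) = 0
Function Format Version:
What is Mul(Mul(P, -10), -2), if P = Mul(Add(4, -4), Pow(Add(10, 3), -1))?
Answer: 0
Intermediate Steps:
P = 0 (P = Mul(0, Pow(13, -1)) = Mul(0, Rational(1, 13)) = 0)
Mul(Mul(P, -10), -2) = Mul(Mul(0, -10), -2) = Mul(0, -2) = 0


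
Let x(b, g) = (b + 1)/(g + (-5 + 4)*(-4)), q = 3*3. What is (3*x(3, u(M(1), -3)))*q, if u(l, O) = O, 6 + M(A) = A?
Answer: 108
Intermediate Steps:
M(A) = -6 + A
q = 9
x(b, g) = (1 + b)/(4 + g) (x(b, g) = (1 + b)/(g - 1*(-4)) = (1 + b)/(g + 4) = (1 + b)/(4 + g))
(3*x(3, u(M(1), -3)))*q = (3*((1 + 3)/(4 - 3)))*9 = (3*(4/1))*9 = (3*(1*4))*9 = (3*4)*9 = 12*9 = 108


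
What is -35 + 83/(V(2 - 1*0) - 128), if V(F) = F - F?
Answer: -4563/128 ≈ -35.648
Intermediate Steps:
V(F) = 0
-35 + 83/(V(2 - 1*0) - 128) = -35 + 83/(0 - 128) = -35 + 83/(-128) = -35 - 1/128*83 = -35 - 83/128 = -4563/128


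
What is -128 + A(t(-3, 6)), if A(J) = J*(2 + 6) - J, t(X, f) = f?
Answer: -86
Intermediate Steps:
A(J) = 7*J (A(J) = J*8 - J = 8*J - J = 7*J)
-128 + A(t(-3, 6)) = -128 + 7*6 = -128 + 42 = -86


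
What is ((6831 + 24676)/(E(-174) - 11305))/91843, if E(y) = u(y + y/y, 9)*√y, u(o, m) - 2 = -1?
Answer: -356186635/11737829205757 - 31507*I*√174/11737829205757 ≈ -3.0345e-5 - 3.5407e-8*I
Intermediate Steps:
u(o, m) = 1 (u(o, m) = 2 - 1 = 1)
E(y) = √y (E(y) = 1*√y = √y)
((6831 + 24676)/(E(-174) - 11305))/91843 = ((6831 + 24676)/(√(-174) - 11305))/91843 = (31507/(I*√174 - 11305))*(1/91843) = (31507/(-11305 + I*√174))*(1/91843) = 31507/(91843*(-11305 + I*√174))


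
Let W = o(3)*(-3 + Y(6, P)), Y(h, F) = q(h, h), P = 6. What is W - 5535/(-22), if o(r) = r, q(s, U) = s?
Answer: 5733/22 ≈ 260.59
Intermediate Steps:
Y(h, F) = h
W = 9 (W = 3*(-3 + 6) = 3*3 = 9)
W - 5535/(-22) = 9 - 5535/(-22) = 9 - 5535*(-1)/22 = 9 - 45*(-123/22) = 9 + 5535/22 = 5733/22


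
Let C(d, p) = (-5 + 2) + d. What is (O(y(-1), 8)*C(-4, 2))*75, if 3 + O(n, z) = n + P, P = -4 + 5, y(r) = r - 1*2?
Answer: 2625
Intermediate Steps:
y(r) = -2 + r (y(r) = r - 2 = -2 + r)
P = 1
O(n, z) = -2 + n (O(n, z) = -3 + (n + 1) = -3 + (1 + n) = -2 + n)
C(d, p) = -3 + d
(O(y(-1), 8)*C(-4, 2))*75 = ((-2 + (-2 - 1))*(-3 - 4))*75 = ((-2 - 3)*(-7))*75 = -5*(-7)*75 = 35*75 = 2625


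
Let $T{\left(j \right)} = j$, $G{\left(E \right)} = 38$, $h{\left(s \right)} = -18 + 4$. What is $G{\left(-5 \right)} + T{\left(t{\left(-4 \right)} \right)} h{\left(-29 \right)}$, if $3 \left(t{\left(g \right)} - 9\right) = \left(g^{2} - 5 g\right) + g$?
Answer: $- \frac{712}{3} \approx -237.33$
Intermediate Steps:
$t{\left(g \right)} = 9 - \frac{4 g}{3} + \frac{g^{2}}{3}$ ($t{\left(g \right)} = 9 + \frac{\left(g^{2} - 5 g\right) + g}{3} = 9 + \frac{g^{2} - 4 g}{3} = 9 + \left(- \frac{4 g}{3} + \frac{g^{2}}{3}\right) = 9 - \frac{4 g}{3} + \frac{g^{2}}{3}$)
$h{\left(s \right)} = -14$
$G{\left(-5 \right)} + T{\left(t{\left(-4 \right)} \right)} h{\left(-29 \right)} = 38 + \left(9 - - \frac{16}{3} + \frac{\left(-4\right)^{2}}{3}\right) \left(-14\right) = 38 + \left(9 + \frac{16}{3} + \frac{1}{3} \cdot 16\right) \left(-14\right) = 38 + \left(9 + \frac{16}{3} + \frac{16}{3}\right) \left(-14\right) = 38 + \frac{59}{3} \left(-14\right) = 38 - \frac{826}{3} = - \frac{712}{3}$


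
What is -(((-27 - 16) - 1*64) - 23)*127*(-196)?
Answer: -3235960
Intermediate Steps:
-(((-27 - 16) - 1*64) - 23)*127*(-196) = -((-43 - 64) - 23)*127*(-196) = -(-107 - 23)*127*(-196) = -(-130*127)*(-196) = -(-16510)*(-196) = -1*3235960 = -3235960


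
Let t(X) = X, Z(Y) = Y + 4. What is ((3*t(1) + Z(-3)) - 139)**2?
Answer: 18225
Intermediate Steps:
Z(Y) = 4 + Y
((3*t(1) + Z(-3)) - 139)**2 = ((3*1 + (4 - 3)) - 139)**2 = ((3 + 1) - 139)**2 = (4 - 139)**2 = (-135)**2 = 18225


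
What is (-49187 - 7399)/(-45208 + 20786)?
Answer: 28293/12211 ≈ 2.3170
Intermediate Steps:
(-49187 - 7399)/(-45208 + 20786) = -56586/(-24422) = -56586*(-1/24422) = 28293/12211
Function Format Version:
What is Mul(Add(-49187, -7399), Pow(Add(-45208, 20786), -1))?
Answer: Rational(28293, 12211) ≈ 2.3170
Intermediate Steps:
Mul(Add(-49187, -7399), Pow(Add(-45208, 20786), -1)) = Mul(-56586, Pow(-24422, -1)) = Mul(-56586, Rational(-1, 24422)) = Rational(28293, 12211)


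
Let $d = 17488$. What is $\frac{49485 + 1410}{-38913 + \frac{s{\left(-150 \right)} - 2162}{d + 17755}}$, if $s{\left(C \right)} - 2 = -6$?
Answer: $- \frac{13286611}{10158615} \approx -1.3079$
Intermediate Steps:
$s{\left(C \right)} = -4$ ($s{\left(C \right)} = 2 - 6 = -4$)
$\frac{49485 + 1410}{-38913 + \frac{s{\left(-150 \right)} - 2162}{d + 17755}} = \frac{49485 + 1410}{-38913 + \frac{-4 - 2162}{17488 + 17755}} = \frac{50895}{-38913 - \frac{2166}{35243}} = \frac{50895}{- \frac{1371413025}{35243}} = 50895 \left(- \frac{35243}{1371413025}\right) = - \frac{13286611}{10158615}$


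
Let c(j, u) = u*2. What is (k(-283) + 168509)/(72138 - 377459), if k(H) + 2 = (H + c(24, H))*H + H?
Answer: -408491/305321 ≈ -1.3379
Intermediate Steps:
c(j, u) = 2*u
k(H) = -2 + H + 3*H**2 (k(H) = -2 + ((H + 2*H)*H + H) = -2 + ((3*H)*H + H) = -2 + (3*H**2 + H) = -2 + (H + 3*H**2) = -2 + H + 3*H**2)
(k(-283) + 168509)/(72138 - 377459) = ((-2 - 283 + 3*(-283)**2) + 168509)/(72138 - 377459) = ((-2 - 283 + 3*80089) + 168509)/(-305321) = ((-2 - 283 + 240267) + 168509)*(-1/305321) = (239982 + 168509)*(-1/305321) = 408491*(-1/305321) = -408491/305321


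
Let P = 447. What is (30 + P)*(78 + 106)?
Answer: 87768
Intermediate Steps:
(30 + P)*(78 + 106) = (30 + 447)*(78 + 106) = 477*184 = 87768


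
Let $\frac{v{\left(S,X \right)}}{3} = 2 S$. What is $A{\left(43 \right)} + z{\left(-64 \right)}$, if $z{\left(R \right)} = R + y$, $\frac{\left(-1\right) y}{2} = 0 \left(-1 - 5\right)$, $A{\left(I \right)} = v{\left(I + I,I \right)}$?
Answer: $452$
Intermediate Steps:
$v{\left(S,X \right)} = 6 S$ ($v{\left(S,X \right)} = 3 \cdot 2 S = 6 S$)
$A{\left(I \right)} = 12 I$ ($A{\left(I \right)} = 6 \left(I + I\right) = 6 \cdot 2 I = 12 I$)
$y = 0$ ($y = - 2 \cdot 0 \left(-1 - 5\right) = - 2 \cdot 0 \left(-6\right) = \left(-2\right) 0 = 0$)
$z{\left(R \right)} = R$ ($z{\left(R \right)} = R + 0 = R$)
$A{\left(43 \right)} + z{\left(-64 \right)} = 12 \cdot 43 - 64 = 516 - 64 = 452$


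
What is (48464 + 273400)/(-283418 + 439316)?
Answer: 53644/25983 ≈ 2.0646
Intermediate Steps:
(48464 + 273400)/(-283418 + 439316) = 321864/155898 = 321864*(1/155898) = 53644/25983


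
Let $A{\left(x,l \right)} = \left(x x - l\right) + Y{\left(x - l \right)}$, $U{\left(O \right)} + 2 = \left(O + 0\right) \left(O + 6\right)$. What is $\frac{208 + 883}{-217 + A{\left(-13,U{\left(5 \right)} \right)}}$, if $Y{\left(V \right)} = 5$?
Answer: $- \frac{1091}{96} \approx -11.365$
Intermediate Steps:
$U{\left(O \right)} = -2 + O \left(6 + O\right)$ ($U{\left(O \right)} = -2 + \left(O + 0\right) \left(O + 6\right) = -2 + O \left(6 + O\right)$)
$A{\left(x,l \right)} = 5 + x^{2} - l$ ($A{\left(x,l \right)} = \left(x x - l\right) + 5 = \left(x^{2} - l\right) + 5 = 5 + x^{2} - l$)
$\frac{208 + 883}{-217 + A{\left(-13,U{\left(5 \right)} \right)}} = \frac{208 + 883}{-217 + \left(5 + \left(-13\right)^{2} - \left(-2 + 5^{2} + 6 \cdot 5\right)\right)} = \frac{1091}{-217 + \left(5 + 169 - \left(-2 + 25 + 30\right)\right)} = \frac{1091}{-217 + \left(5 + 169 - 53\right)} = \frac{1091}{-217 + 121} = \frac{1091}{-96} = 1091 \left(- \frac{1}{96}\right) = - \frac{1091}{96}$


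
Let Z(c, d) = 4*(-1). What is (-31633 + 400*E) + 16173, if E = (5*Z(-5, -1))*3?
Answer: -39460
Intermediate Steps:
Z(c, d) = -4
E = -60 (E = (5*(-4))*3 = -20*3 = -60)
(-31633 + 400*E) + 16173 = (-31633 + 400*(-60)) + 16173 = (-31633 - 24000) + 16173 = -55633 + 16173 = -39460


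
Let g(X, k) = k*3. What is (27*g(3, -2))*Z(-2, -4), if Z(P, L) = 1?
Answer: -162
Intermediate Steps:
g(X, k) = 3*k
(27*g(3, -2))*Z(-2, -4) = (27*(3*(-2)))*1 = (27*(-6))*1 = -162*1 = -162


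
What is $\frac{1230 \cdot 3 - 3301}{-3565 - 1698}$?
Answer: $- \frac{389}{5263} \approx -0.073912$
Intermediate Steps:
$\frac{1230 \cdot 3 - 3301}{-3565 - 1698} = \frac{3690 - 3301}{-5263} = 389 \left(- \frac{1}{5263}\right) = - \frac{389}{5263}$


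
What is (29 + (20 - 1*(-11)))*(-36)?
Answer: -2160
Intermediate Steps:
(29 + (20 - 1*(-11)))*(-36) = (29 + (20 + 11))*(-36) = (29 + 31)*(-36) = 60*(-36) = -2160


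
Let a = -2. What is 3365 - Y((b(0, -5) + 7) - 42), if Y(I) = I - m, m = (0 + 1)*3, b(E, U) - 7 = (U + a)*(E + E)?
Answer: 3396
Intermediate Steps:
b(E, U) = 7 + 2*E*(-2 + U) (b(E, U) = 7 + (U - 2)*(E + E) = 7 + (-2 + U)*(2*E) = 7 + 2*E*(-2 + U))
m = 3 (m = 1*3 = 3)
Y(I) = -3 + I (Y(I) = I - 1*3 = I - 3 = -3 + I)
3365 - Y((b(0, -5) + 7) - 42) = 3365 - (-3 + (((7 - 4*0 + 2*0*(-5)) + 7) - 42)) = 3365 - (-3 + (((7 + 0 + 0) + 7) - 42)) = 3365 - (-3 + ((7 + 7) - 42)) = 3365 - (-3 + (14 - 42)) = 3365 - (-3 - 28) = 3365 - 1*(-31) = 3365 + 31 = 3396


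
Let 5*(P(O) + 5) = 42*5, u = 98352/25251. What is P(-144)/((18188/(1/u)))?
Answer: 311429/596275392 ≈ 0.00052229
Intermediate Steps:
u = 32784/8417 (u = 98352*(1/25251) = 32784/8417 ≈ 3.8950)
P(O) = 37 (P(O) = -5 + (42*5)/5 = -5 + (⅕)*210 = -5 + 42 = 37)
P(-144)/((18188/(1/u))) = 37/((18188/(1/(32784/8417)))) = 37/((18188/(8417/32784))) = 37/((18188*(32784/8417))) = 37/(596275392/8417) = 37*(8417/596275392) = 311429/596275392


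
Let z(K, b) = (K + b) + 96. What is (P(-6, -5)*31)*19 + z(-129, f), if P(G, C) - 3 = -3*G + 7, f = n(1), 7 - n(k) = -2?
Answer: 16468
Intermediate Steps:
n(k) = 9 (n(k) = 7 - 1*(-2) = 7 + 2 = 9)
f = 9
z(K, b) = 96 + K + b
P(G, C) = 10 - 3*G (P(G, C) = 3 + (-3*G + 7) = 3 + (7 - 3*G) = 10 - 3*G)
(P(-6, -5)*31)*19 + z(-129, f) = ((10 - 3*(-6))*31)*19 + (96 - 129 + 9) = ((10 + 18)*31)*19 - 24 = (28*31)*19 - 24 = 868*19 - 24 = 16492 - 24 = 16468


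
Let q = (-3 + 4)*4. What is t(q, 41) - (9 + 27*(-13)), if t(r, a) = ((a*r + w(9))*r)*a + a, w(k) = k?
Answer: 28755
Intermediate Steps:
q = 4 (q = 1*4 = 4)
t(r, a) = a + a*r*(9 + a*r) (t(r, a) = ((a*r + 9)*r)*a + a = ((9 + a*r)*r)*a + a = (r*(9 + a*r))*a + a = a*r*(9 + a*r) + a = a + a*r*(9 + a*r))
t(q, 41) - (9 + 27*(-13)) = 41*(1 + 9*4 + 41*4²) - (9 + 27*(-13)) = 41*(1 + 36 + 41*16) - (9 - 351) = 41*(1 + 36 + 656) - 1*(-342) = 41*693 + 342 = 28413 + 342 = 28755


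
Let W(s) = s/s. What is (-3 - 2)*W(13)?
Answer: -5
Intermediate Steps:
W(s) = 1
(-3 - 2)*W(13) = (-3 - 2)*1 = -5*1 = -5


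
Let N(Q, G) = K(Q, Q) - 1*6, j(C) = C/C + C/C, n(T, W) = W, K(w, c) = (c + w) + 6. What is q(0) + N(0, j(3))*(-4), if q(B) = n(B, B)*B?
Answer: 0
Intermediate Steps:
K(w, c) = 6 + c + w
q(B) = B**2 (q(B) = B*B = B**2)
j(C) = 2 (j(C) = 1 + 1 = 2)
N(Q, G) = 2*Q (N(Q, G) = (6 + Q + Q) - 1*6 = (6 + 2*Q) - 6 = 2*Q)
q(0) + N(0, j(3))*(-4) = 0**2 + (2*0)*(-4) = 0 + 0*(-4) = 0 + 0 = 0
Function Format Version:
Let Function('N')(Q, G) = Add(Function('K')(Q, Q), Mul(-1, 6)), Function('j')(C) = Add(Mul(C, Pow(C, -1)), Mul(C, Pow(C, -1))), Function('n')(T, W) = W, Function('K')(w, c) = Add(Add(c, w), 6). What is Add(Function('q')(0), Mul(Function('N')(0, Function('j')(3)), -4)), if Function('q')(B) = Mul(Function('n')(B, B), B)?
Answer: 0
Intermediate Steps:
Function('K')(w, c) = Add(6, c, w)
Function('q')(B) = Pow(B, 2) (Function('q')(B) = Mul(B, B) = Pow(B, 2))
Function('j')(C) = 2 (Function('j')(C) = Add(1, 1) = 2)
Function('N')(Q, G) = Mul(2, Q) (Function('N')(Q, G) = Add(Add(6, Q, Q), Mul(-1, 6)) = Add(Add(6, Mul(2, Q)), -6) = Mul(2, Q))
Add(Function('q')(0), Mul(Function('N')(0, Function('j')(3)), -4)) = Add(Pow(0, 2), Mul(Mul(2, 0), -4)) = Add(0, Mul(0, -4)) = Add(0, 0) = 0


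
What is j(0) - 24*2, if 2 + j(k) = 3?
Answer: -47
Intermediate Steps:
j(k) = 1 (j(k) = -2 + 3 = 1)
j(0) - 24*2 = 1 - 24*2 = 1 - 3*16 = 1 - 48 = -47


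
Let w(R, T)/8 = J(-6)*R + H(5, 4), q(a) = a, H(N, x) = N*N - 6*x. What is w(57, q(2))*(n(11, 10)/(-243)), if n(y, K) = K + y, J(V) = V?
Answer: 19096/81 ≈ 235.75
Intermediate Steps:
H(N, x) = N² - 6*x
w(R, T) = 8 - 48*R (w(R, T) = 8*(-6*R + (5² - 6*4)) = 8*(-6*R + (25 - 24)) = 8*(-6*R + 1) = 8*(1 - 6*R) = 8 - 48*R)
w(57, q(2))*(n(11, 10)/(-243)) = (8 - 48*57)*((10 + 11)/(-243)) = (8 - 2736)*(21*(-1/243)) = -2728*(-7/81) = 19096/81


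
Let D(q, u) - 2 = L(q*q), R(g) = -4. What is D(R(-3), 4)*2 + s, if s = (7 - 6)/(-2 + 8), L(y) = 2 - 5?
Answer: -11/6 ≈ -1.8333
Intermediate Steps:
L(y) = -3
D(q, u) = -1 (D(q, u) = 2 - 3 = -1)
s = ⅙ (s = 1/6 = 1*(⅙) = ⅙ ≈ 0.16667)
D(R(-3), 4)*2 + s = -1*2 + ⅙ = -2 + ⅙ = -11/6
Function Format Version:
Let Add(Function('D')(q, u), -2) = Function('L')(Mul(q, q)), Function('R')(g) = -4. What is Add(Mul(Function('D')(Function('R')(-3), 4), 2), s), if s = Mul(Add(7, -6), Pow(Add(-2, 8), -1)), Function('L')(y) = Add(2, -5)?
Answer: Rational(-11, 6) ≈ -1.8333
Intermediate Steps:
Function('L')(y) = -3
Function('D')(q, u) = -1 (Function('D')(q, u) = Add(2, -3) = -1)
s = Rational(1, 6) (s = Mul(1, Pow(6, -1)) = Mul(1, Rational(1, 6)) = Rational(1, 6) ≈ 0.16667)
Add(Mul(Function('D')(Function('R')(-3), 4), 2), s) = Add(Mul(-1, 2), Rational(1, 6)) = Add(-2, Rational(1, 6)) = Rational(-11, 6)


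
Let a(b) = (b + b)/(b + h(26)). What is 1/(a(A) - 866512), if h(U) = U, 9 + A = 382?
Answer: -399/345737542 ≈ -1.1541e-6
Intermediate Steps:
A = 373 (A = -9 + 382 = 373)
a(b) = 2*b/(26 + b) (a(b) = (b + b)/(b + 26) = (2*b)/(26 + b) = 2*b/(26 + b))
1/(a(A) - 866512) = 1/(2*373/(26 + 373) - 866512) = 1/(2*373/399 - 866512) = 1/(2*373*(1/399) - 866512) = 1/(746/399 - 866512) = 1/(-345737542/399) = -399/345737542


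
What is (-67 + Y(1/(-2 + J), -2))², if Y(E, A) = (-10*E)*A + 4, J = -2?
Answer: 4624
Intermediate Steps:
Y(E, A) = 4 - 10*A*E (Y(E, A) = -10*A*E + 4 = 4 - 10*A*E)
(-67 + Y(1/(-2 + J), -2))² = (-67 + (4 - 10*(-2)/(-2 - 2)))² = (-67 + (4 - 10*(-2)/(-4)))² = (-67 + (4 - 10*(-2)*(-¼)))² = (-67 + (4 - 5))² = (-67 - 1)² = (-68)² = 4624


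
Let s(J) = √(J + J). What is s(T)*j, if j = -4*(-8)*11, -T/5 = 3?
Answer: 352*I*√30 ≈ 1928.0*I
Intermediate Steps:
T = -15 (T = -5*3 = -15)
j = 352 (j = 32*11 = 352)
s(J) = √2*√J (s(J) = √(2*J) = √2*√J)
s(T)*j = (√2*√(-15))*352 = (√2*(I*√15))*352 = (I*√30)*352 = 352*I*√30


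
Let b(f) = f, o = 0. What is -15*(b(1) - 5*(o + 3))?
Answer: 210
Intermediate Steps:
-15*(b(1) - 5*(o + 3)) = -15*(1 - 5*(0 + 3)) = -15*(1 - 5*3) = -15*(1 - 15) = -15*(-14) = 210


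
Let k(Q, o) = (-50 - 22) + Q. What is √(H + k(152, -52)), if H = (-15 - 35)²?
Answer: 2*√645 ≈ 50.794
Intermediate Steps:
H = 2500 (H = (-50)² = 2500)
k(Q, o) = -72 + Q
√(H + k(152, -52)) = √(2500 + (-72 + 152)) = √(2500 + 80) = √2580 = 2*√645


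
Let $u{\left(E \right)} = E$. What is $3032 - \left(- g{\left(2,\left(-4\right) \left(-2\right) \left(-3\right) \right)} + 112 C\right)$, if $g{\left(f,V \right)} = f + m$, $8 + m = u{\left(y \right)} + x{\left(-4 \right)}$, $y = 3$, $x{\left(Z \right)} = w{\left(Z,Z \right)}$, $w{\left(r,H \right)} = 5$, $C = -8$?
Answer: $3930$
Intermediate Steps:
$x{\left(Z \right)} = 5$
$m = 0$ ($m = -8 + \left(3 + 5\right) = -8 + 8 = 0$)
$g{\left(f,V \right)} = f$ ($g{\left(f,V \right)} = f + 0 = f$)
$3032 - \left(- g{\left(2,\left(-4\right) \left(-2\right) \left(-3\right) \right)} + 112 C\right) = 3032 + \left(\left(-112\right) \left(-8\right) + 2\right) = 3032 + \left(896 + 2\right) = 3032 + 898 = 3930$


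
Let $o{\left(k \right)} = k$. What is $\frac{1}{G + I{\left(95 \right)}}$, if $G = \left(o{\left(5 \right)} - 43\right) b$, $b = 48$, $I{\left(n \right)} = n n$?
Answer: $\frac{1}{7201} \approx 0.00013887$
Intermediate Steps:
$I{\left(n \right)} = n^{2}$
$G = -1824$ ($G = \left(5 - 43\right) 48 = \left(-38\right) 48 = -1824$)
$\frac{1}{G + I{\left(95 \right)}} = \frac{1}{-1824 + 95^{2}} = \frac{1}{-1824 + 9025} = \frac{1}{7201}$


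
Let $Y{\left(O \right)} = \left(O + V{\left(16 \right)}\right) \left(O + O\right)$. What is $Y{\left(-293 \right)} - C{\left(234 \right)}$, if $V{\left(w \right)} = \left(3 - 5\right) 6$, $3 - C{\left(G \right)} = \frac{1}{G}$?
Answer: $\frac{41822119}{234} \approx 1.7873 \cdot 10^{5}$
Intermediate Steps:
$C{\left(G \right)} = 3 - \frac{1}{G}$
$V{\left(w \right)} = -12$ ($V{\left(w \right)} = \left(-2\right) 6 = -12$)
$Y{\left(O \right)} = 2 O \left(-12 + O\right)$ ($Y{\left(O \right)} = \left(O - 12\right) \left(O + O\right) = \left(-12 + O\right) 2 O = 2 O \left(-12 + O\right)$)
$Y{\left(-293 \right)} - C{\left(234 \right)} = 2 \left(-293\right) \left(-12 - 293\right) - \left(3 - \frac{1}{234}\right) = 2 \left(-293\right) \left(-305\right) - \left(3 - \frac{1}{234}\right) = 178730 - \left(3 - \frac{1}{234}\right) = 178730 - \frac{701}{234} = \frac{41822119}{234}$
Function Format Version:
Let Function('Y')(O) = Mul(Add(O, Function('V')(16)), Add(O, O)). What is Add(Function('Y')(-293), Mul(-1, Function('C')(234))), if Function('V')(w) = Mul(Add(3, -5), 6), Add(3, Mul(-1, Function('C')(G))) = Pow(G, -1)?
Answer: Rational(41822119, 234) ≈ 1.7873e+5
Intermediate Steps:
Function('C')(G) = Add(3, Mul(-1, Pow(G, -1)))
Function('V')(w) = -12 (Function('V')(w) = Mul(-2, 6) = -12)
Function('Y')(O) = Mul(2, O, Add(-12, O)) (Function('Y')(O) = Mul(Add(O, -12), Add(O, O)) = Mul(Add(-12, O), Mul(2, O)) = Mul(2, O, Add(-12, O)))
Add(Function('Y')(-293), Mul(-1, Function('C')(234))) = Add(Mul(2, -293, Add(-12, -293)), Mul(-1, Add(3, Mul(-1, Pow(234, -1))))) = Add(Mul(2, -293, -305), Mul(-1, Add(3, Mul(-1, Rational(1, 234))))) = Add(178730, Mul(-1, Add(3, Rational(-1, 234)))) = Add(178730, Mul(-1, Rational(701, 234))) = Add(178730, Rational(-701, 234)) = Rational(41822119, 234)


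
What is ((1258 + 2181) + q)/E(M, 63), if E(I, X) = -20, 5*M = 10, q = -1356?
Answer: -2083/20 ≈ -104.15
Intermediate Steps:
M = 2 (M = (⅕)*10 = 2)
((1258 + 2181) + q)/E(M, 63) = ((1258 + 2181) - 1356)/(-20) = (3439 - 1356)*(-1/20) = 2083*(-1/20) = -2083/20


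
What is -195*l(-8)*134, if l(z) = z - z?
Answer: 0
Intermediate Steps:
l(z) = 0
-195*l(-8)*134 = -195*0*134 = 0*134 = 0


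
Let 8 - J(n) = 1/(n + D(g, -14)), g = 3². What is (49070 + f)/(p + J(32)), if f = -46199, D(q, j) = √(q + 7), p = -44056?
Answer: -103356/1585729 ≈ -0.065179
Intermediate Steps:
g = 9
D(q, j) = √(7 + q)
J(n) = 8 - 1/(4 + n) (J(n) = 8 - 1/(n + √(7 + 9)) = 8 - 1/(n + √16) = 8 - 1/(n + 4) = 8 - 1/(4 + n))
(49070 + f)/(p + J(32)) = (49070 - 46199)/(-44056 + (31 + 8*32)/(4 + 32)) = 2871/(-44056 + (31 + 256)/36) = 2871/(-44056 + (1/36)*287) = 2871/(-44056 + 287/36) = 2871/(-1585729/36) = 2871*(-36/1585729) = -103356/1585729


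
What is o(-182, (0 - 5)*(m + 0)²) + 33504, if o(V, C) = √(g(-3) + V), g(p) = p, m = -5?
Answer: 33504 + I*√185 ≈ 33504.0 + 13.601*I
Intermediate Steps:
o(V, C) = √(-3 + V)
o(-182, (0 - 5)*(m + 0)²) + 33504 = √(-3 - 182) + 33504 = √(-185) + 33504 = I*√185 + 33504 = 33504 + I*√185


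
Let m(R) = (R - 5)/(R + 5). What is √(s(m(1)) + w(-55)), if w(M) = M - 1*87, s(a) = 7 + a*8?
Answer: I*√1263/3 ≈ 11.846*I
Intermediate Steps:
m(R) = (-5 + R)/(5 + R)
s(a) = 7 + 8*a
w(M) = -87 + M (w(M) = M - 87 = -87 + M)
√(s(m(1)) + w(-55)) = √((7 + 8*((-5 + 1)/(5 + 1))) + (-87 - 55)) = √((7 + 8*(-4/6)) - 142) = √((7 + 8*((⅙)*(-4))) - 142) = √((7 + 8*(-⅔)) - 142) = √((7 - 16/3) - 142) = √(5/3 - 142) = √(-421/3) = I*√1263/3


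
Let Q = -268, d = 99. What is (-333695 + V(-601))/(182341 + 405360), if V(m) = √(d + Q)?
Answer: -333695/587701 + 13*I/587701 ≈ -0.5678 + 2.212e-5*I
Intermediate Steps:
V(m) = 13*I (V(m) = √(99 - 268) = √(-169) = 13*I)
(-333695 + V(-601))/(182341 + 405360) = (-333695 + 13*I)/(182341 + 405360) = (-333695 + 13*I)/587701 = (-333695 + 13*I)*(1/587701) = -333695/587701 + 13*I/587701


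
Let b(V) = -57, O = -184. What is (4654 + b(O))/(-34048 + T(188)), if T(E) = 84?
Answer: -4597/33964 ≈ -0.13535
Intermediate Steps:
(4654 + b(O))/(-34048 + T(188)) = (4654 - 57)/(-34048 + 84) = 4597/(-33964) = 4597*(-1/33964) = -4597/33964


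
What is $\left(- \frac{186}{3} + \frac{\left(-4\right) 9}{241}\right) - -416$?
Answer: $\frac{85278}{241} \approx 353.85$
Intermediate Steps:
$\left(- \frac{186}{3} + \frac{\left(-4\right) 9}{241}\right) - -416 = \left(\left(-186\right) \frac{1}{3} - \frac{36}{241}\right) + 416 = \left(-62 - \frac{36}{241}\right) + 416 = - \frac{14978}{241} + 416 = \frac{85278}{241}$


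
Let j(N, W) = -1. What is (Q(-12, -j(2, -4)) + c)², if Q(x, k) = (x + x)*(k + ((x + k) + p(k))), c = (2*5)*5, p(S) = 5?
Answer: 28900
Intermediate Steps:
c = 50 (c = 10*5 = 50)
Q(x, k) = 2*x*(5 + x + 2*k) (Q(x, k) = (x + x)*(k + ((x + k) + 5)) = (2*x)*(k + ((k + x) + 5)) = (2*x)*(k + (5 + k + x)) = (2*x)*(5 + x + 2*k) = 2*x*(5 + x + 2*k))
(Q(-12, -j(2, -4)) + c)² = (2*(-12)*(5 - 12 + 2*(-1*(-1))) + 50)² = (2*(-12)*(5 - 12 + 2*1) + 50)² = (2*(-12)*(5 - 12 + 2) + 50)² = (2*(-12)*(-5) + 50)² = (120 + 50)² = 170² = 28900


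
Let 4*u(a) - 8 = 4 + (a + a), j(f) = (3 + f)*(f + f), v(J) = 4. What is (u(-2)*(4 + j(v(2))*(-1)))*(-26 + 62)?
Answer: -3744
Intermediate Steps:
j(f) = 2*f*(3 + f) (j(f) = (3 + f)*(2*f) = 2*f*(3 + f))
u(a) = 3 + a/2 (u(a) = 2 + (4 + (a + a))/4 = 2 + (4 + 2*a)/4 = 2 + (1 + a/2) = 3 + a/2)
(u(-2)*(4 + j(v(2))*(-1)))*(-26 + 62) = ((3 + (1/2)*(-2))*(4 + (2*4*(3 + 4))*(-1)))*(-26 + 62) = ((3 - 1)*(4 + (2*4*7)*(-1)))*36 = (2*(4 + 56*(-1)))*36 = (2*(4 - 56))*36 = (2*(-52))*36 = -104*36 = -3744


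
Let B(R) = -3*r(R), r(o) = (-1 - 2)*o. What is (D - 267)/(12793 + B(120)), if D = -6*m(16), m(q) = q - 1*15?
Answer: -273/13873 ≈ -0.019679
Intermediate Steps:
m(q) = -15 + q (m(q) = q - 15 = -15 + q)
D = -6 (D = -6*(-15 + 16) = -6*1 = -6)
r(o) = -3*o
B(R) = 9*R (B(R) = -(-9)*R = 9*R)
(D - 267)/(12793 + B(120)) = (-6 - 267)/(12793 + 9*120) = -273/(12793 + 1080) = -273/13873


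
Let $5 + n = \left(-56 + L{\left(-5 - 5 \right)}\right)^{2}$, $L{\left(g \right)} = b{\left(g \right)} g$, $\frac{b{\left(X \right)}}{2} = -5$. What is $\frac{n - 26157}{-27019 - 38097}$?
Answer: $\frac{12113}{32558} \approx 0.37204$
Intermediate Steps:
$b{\left(X \right)} = -10$ ($b{\left(X \right)} = 2 \left(-5\right) = -10$)
$L{\left(g \right)} = - 10 g$
$n = 1931$ ($n = -5 + \left(-56 - 10 \left(-5 - 5\right)\right)^{2} = -5 + \left(-56 - -100\right)^{2} = -5 + \left(-56 + 100\right)^{2} = -5 + 44^{2} = -5 + 1936 = 1931$)
$\frac{n - 26157}{-27019 - 38097} = \frac{1931 - 26157}{-27019 - 38097} = - \frac{24226}{-65116} = \left(-24226\right) \left(- \frac{1}{65116}\right) = \frac{12113}{32558}$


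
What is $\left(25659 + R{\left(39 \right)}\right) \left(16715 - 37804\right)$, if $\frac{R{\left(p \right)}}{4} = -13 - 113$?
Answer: $-530493795$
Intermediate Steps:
$R{\left(p \right)} = -504$ ($R{\left(p \right)} = 4 \left(-13 - 113\right) = 4 \left(-126\right) = -504$)
$\left(25659 + R{\left(39 \right)}\right) \left(16715 - 37804\right) = \left(25659 - 504\right) \left(16715 - 37804\right) = 25155 \left(-21089\right) = -530493795$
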